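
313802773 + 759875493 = 1073678266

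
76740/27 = 25580/9 = 2842.22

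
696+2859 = 3555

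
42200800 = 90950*464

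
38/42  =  19/21 = 0.90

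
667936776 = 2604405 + 665332371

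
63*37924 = 2389212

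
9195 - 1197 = 7998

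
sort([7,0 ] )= [ 0,7 ]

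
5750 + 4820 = 10570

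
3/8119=3/8119 = 0.00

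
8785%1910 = 1145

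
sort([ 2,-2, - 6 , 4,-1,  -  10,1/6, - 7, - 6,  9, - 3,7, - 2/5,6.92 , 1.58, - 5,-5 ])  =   [ - 10,-7, - 6, - 6, - 5, - 5, - 3,  -  2, - 1 , - 2/5, 1/6,1.58,2,4,6.92,7,9] 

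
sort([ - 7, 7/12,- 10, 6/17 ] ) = [ - 10, - 7,6/17,7/12]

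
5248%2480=288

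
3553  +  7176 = 10729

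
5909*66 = 389994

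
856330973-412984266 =443346707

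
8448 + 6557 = 15005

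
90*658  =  59220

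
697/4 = 174 + 1/4= 174.25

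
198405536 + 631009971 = 829415507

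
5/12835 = 1/2567 = 0.00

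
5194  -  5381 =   -  187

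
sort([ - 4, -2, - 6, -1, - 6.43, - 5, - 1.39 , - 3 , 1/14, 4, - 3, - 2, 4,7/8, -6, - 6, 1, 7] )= [ - 6.43,  -  6 ,-6,- 6,  -  5, -4, - 3, - 3, - 2, - 2, - 1.39, -1, 1/14,7/8, 1, 4, 4, 7]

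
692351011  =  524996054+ 167354957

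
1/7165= 1/7165 =0.00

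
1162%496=170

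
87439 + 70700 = 158139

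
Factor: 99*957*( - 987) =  - 3^4*7^1*11^2 * 29^1*47^1 = -93511341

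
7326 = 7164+162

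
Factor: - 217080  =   - 2^3*3^4*5^1 * 67^1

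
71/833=71/833 = 0.09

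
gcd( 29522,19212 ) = 2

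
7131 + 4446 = 11577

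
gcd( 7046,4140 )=2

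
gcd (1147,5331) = 1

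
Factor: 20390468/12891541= 2^2*7^2*13^ ( - 1)*71^( - 1)*13967^(-1) *104033^1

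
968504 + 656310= 1624814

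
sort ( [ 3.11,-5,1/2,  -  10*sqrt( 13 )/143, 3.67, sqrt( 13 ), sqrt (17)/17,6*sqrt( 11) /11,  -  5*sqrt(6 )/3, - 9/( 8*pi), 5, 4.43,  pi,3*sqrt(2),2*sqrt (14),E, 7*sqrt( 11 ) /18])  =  [-5, - 5*sqrt(6)/3,-9/(8*pi),-10*sqrt( 13)/143,sqrt( 17)/17, 1/2,  7*sqrt( 11 )/18  ,  6*sqrt (11 ) /11,  E,3.11, pi,sqrt(13 ),3.67, 3*sqrt (2),4.43, 5, 2*sqrt( 14)]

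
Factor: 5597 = 29^1 * 193^1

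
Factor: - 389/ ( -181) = 181^(-1)*389^1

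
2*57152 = 114304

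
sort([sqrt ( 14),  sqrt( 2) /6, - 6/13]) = [ - 6/13, sqrt ( 2)/6, sqrt( 14 )]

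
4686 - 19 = 4667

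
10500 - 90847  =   - 80347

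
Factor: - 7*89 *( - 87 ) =3^1*7^1*29^1*89^1 = 54201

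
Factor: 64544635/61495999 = 5^1*31^1* 416417^1*61495999^(-1) 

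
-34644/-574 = 17322/287= 60.36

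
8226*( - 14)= -115164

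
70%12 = 10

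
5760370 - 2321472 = 3438898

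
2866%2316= 550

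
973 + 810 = 1783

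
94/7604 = 47/3802 = 0.01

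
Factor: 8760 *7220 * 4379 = 276959488800= 2^5  *  3^1*5^2*19^2 * 29^1 * 73^1*151^1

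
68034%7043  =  4647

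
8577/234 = 953/26 = 36.65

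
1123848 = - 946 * ( - 1188)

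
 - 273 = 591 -864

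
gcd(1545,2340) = 15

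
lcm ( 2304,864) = 6912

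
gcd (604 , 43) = 1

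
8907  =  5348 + 3559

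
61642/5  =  12328+ 2/5 = 12328.40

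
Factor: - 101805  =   - 3^1*5^1 *11^1*617^1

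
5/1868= 5/1868 = 0.00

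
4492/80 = 56 +3/20=56.15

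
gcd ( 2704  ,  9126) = 338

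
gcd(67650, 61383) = 3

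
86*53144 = 4570384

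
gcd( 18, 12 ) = 6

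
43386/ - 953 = -43386/953 = - 45.53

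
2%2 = 0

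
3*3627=10881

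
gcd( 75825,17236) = 1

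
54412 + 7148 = 61560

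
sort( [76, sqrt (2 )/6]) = [ sqrt( 2) /6, 76]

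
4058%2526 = 1532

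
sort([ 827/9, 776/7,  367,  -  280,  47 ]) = [ - 280, 47, 827/9,776/7, 367]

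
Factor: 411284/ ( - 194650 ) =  - 898/425 =- 2^1 *5^( - 2) *17^ ( -1 )*449^1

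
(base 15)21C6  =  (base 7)26610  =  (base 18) 141f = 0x1BF9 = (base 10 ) 7161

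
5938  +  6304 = 12242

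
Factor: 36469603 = 47^1*775949^1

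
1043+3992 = 5035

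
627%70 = 67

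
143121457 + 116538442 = 259659899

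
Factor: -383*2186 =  - 2^1*383^1*1093^1  =  - 837238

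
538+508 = 1046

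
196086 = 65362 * 3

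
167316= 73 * 2292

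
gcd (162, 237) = 3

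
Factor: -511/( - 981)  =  3^(  -  2 )*7^1*73^1*109^( - 1) 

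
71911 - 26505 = 45406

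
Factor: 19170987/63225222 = 2^(-1 )*11^1*43^( - 1)*269^( - 1 ) *911^( - 1)*580939^1 = 6390329/21075074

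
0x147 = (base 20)G7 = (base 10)327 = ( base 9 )403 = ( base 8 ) 507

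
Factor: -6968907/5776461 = - 3^( - 1)*11^1 * 70393^1*213943^( - 1) = - 774323/641829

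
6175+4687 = 10862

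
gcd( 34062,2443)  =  7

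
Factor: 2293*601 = 601^1 * 2293^1 = 1378093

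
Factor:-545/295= - 59^( - 1)*109^1 = -109/59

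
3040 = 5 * 608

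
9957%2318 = 685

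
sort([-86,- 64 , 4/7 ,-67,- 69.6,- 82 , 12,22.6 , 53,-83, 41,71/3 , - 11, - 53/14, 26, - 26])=[-86, - 83,  -  82, - 69.6, - 67, - 64, - 26,-11,-53/14, 4/7, 12,22.6,71/3,26,41,53] 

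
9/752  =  9/752 = 0.01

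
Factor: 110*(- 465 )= - 51150 = - 2^1*3^1*5^2 * 11^1*31^1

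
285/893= 15/47 = 0.32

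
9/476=9/476 = 0.02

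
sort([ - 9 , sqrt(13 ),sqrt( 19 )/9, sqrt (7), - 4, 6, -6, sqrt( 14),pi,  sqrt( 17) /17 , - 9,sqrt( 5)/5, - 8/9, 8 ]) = [ - 9,-9, - 6,-4 , - 8/9,sqrt( 17)/17,sqrt(5)/5,  sqrt( 19 ) /9,sqrt( 7) , pi,sqrt(13 ), sqrt ( 14),6, 8]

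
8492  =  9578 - 1086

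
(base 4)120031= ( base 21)3ag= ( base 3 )2010101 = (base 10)1549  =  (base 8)3015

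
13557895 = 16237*835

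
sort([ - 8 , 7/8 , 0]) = [  -  8, 0, 7/8]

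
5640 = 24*235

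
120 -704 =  - 584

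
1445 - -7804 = 9249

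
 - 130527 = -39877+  - 90650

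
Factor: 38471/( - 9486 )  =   - 73/18 = - 2^( - 1)* 3^( - 2)*73^1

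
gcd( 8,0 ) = 8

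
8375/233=35+220/233 = 35.94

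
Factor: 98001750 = 2^1* 3^1*5^3*7^1*11^1*1697^1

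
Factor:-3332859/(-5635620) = 1110953/1878540 =2^ ( - 2)*3^(-1)*5^(-1 )*131^( - 1 )*239^ ( - 1)*1110953^1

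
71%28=15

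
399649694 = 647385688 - 247735994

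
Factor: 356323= 11^1*29^1*  1117^1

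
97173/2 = 97173/2=48586.50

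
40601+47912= 88513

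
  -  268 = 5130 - 5398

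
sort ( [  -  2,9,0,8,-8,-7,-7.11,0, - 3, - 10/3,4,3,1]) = [ - 8,-7.11 ,-7, -10/3, - 3,-2,0, 0,1,3, 4, 8,9 ]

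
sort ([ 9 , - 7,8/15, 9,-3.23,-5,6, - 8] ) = [ - 8,  -  7 , - 5,  -  3.23, 8/15,6,9,9 ]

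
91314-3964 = 87350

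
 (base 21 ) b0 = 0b11100111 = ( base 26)8N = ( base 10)231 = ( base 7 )450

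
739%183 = 7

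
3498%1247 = 1004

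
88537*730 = 64632010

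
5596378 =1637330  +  3959048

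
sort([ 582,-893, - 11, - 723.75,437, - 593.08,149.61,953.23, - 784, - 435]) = [ - 893, - 784,-723.75, - 593.08,-435, - 11,149.61, 437,582, 953.23] 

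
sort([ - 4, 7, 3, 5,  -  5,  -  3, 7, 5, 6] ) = [  -  5  ,-4, -3, 3, 5, 5 , 6,7,7] 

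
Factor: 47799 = 3^2 * 47^1*113^1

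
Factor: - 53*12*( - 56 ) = 35616 = 2^5 *3^1* 7^1* 53^1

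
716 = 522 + 194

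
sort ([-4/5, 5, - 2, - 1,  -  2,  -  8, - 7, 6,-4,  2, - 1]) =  [  -  8,- 7, - 4,  -  2, - 2, -1, - 1,-4/5,2, 5,6]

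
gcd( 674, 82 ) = 2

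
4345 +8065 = 12410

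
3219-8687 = -5468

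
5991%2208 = 1575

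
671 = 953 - 282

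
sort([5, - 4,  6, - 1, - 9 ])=[ - 9,-4,-1, 5, 6]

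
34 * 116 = 3944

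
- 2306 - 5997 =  - 8303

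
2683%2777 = 2683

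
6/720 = 1/120 = 0.01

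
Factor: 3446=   2^1*1723^1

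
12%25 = 12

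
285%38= 19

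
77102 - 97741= - 20639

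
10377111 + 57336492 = 67713603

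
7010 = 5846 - -1164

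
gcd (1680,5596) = 4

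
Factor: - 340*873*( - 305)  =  90530100  =  2^2 * 3^2*5^2*17^1 * 61^1*97^1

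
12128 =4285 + 7843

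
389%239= 150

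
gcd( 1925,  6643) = 7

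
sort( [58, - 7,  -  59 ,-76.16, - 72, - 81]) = [ - 81, - 76.16, - 72, - 59, - 7,  58 ]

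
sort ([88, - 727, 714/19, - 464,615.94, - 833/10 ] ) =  [-727,-464, - 833/10, 714/19, 88, 615.94 ] 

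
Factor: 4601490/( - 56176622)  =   - 3^1*5^1*89^(  -  1) * 163^1*941^1 * 315599^( - 1) = - 2300745/28088311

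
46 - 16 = 30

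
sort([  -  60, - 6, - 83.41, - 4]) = [ - 83.41, - 60, - 6, - 4 ] 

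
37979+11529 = 49508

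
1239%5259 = 1239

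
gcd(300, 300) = 300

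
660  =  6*110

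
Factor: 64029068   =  2^2*16007267^1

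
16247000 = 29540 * 550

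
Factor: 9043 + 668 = 9711 = 3^2*13^1*83^1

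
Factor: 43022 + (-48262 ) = -2^3 * 5^1*131^1 = - 5240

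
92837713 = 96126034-3288321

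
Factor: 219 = 3^1 * 73^1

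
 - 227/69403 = -1 + 69176/69403 = - 0.00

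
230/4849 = 230/4849 = 0.05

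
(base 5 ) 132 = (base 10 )42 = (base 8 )52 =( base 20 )22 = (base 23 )1j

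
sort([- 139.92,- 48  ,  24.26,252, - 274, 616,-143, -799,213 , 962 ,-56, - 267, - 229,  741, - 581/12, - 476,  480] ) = [-799, - 476, - 274,-267, - 229, -143, -139.92, - 56, - 581/12, -48,24.26, 213,252,480, 616,741,962 ]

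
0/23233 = 0 =0.00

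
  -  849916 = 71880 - 921796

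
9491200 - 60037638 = -50546438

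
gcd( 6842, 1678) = 2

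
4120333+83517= 4203850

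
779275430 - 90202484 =689072946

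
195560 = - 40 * ( - 4889)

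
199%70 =59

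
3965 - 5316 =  - 1351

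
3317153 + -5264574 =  - 1947421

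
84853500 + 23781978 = 108635478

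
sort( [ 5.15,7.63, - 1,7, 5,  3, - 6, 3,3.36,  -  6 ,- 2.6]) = [ - 6, - 6, - 2.6, - 1 , 3,3,3.36, 5,  5.15,7, 7.63] 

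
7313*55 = 402215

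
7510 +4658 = 12168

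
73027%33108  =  6811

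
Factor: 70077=3^1*7^1*47^1*71^1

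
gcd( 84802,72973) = 1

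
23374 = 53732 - 30358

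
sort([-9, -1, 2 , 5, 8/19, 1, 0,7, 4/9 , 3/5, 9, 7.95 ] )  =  [-9,- 1,  0, 8/19, 4/9 , 3/5,  1,2,  5, 7, 7.95,9] 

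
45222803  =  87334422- 42111619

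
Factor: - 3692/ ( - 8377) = 2^2*13^1*71^1*8377^( - 1)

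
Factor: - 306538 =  - 2^1 * 153269^1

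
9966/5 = 1993 + 1/5 = 1993.20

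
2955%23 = 11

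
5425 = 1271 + 4154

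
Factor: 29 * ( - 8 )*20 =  - 4640  =  - 2^5*5^1*29^1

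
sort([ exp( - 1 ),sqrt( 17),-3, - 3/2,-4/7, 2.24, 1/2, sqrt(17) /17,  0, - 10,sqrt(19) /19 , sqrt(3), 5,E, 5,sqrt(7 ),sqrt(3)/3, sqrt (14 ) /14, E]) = [ - 10 ,- 3,-3/2,-4/7,  0,sqrt( 19 ) /19,sqrt( 17) /17,sqrt(14) /14, exp( -1) , 1/2,sqrt(3) /3, sqrt( 3), 2.24,sqrt( 7 ),E , E, sqrt(17),5, 5] 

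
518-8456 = - 7938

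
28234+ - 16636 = 11598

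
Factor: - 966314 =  - 2^1* 17^1*97^1*293^1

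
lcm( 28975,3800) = 231800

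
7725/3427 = 2+ 871/3427 = 2.25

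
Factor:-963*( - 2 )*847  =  1631322 = 2^1* 3^2*7^1*11^2*107^1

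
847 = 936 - 89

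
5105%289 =192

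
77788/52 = 19447/13  =  1495.92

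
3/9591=1/3197=0.00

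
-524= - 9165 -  - 8641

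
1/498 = 1/498= 0.00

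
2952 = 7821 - 4869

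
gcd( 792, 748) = 44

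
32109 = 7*4587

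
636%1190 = 636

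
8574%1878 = 1062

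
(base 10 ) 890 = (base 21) 208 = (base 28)13M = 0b1101111010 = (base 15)3E5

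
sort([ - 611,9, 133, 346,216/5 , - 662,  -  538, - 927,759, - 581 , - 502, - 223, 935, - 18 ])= [ - 927, - 662,-611, - 581, - 538, - 502, - 223, - 18, 9,216/5,133 , 346 , 759,935 ]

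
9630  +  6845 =16475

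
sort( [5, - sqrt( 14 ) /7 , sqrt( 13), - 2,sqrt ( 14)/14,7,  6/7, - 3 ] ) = [ - 3, - 2 , - sqrt(14 )/7, sqrt (14) /14 , 6/7 , sqrt(13 ),5, 7] 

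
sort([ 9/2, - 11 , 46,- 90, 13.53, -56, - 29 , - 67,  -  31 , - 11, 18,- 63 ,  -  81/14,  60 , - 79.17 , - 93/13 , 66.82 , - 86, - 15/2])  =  [ - 90,  -  86,-79.17, - 67, - 63, - 56, -31, - 29, - 11, - 11,  -  15/2,-93/13, - 81/14, 9/2, 13.53,  18,46 , 60,  66.82 ]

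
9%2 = 1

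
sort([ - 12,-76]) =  [-76, -12]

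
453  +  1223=1676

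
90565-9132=81433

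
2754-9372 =-6618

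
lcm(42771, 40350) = 2138550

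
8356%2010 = 316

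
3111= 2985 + 126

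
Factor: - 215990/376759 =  - 2^1*5^1 * 21599^1*376759^( - 1)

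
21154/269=21154/269 = 78.64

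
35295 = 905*39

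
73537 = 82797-9260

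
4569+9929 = 14498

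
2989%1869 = 1120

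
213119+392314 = 605433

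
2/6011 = 2/6011  =  0.00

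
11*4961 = 54571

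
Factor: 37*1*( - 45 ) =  - 3^2*5^1*37^1 = - 1665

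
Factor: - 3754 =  - 2^1*1877^1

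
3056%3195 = 3056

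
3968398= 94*42217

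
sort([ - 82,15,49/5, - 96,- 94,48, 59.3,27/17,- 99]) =[ - 99, - 96, - 94, - 82, 27/17,49/5,15,48,59.3 ]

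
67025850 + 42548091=109573941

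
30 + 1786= 1816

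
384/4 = 96  =  96.00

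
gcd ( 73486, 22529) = 1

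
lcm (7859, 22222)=644438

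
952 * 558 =531216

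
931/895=931/895 =1.04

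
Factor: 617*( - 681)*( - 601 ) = 252526377 =3^1 *227^1*601^1*617^1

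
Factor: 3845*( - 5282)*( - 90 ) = 2^2 * 3^2 *5^2*19^1*139^1*769^1 = 1827836100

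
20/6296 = 5/1574 = 0.00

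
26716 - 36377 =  - 9661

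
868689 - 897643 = -28954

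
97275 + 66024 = 163299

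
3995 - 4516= - 521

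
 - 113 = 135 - 248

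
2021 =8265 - 6244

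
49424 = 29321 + 20103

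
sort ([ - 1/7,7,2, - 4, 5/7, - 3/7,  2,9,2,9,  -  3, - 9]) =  [ - 9, - 4, - 3, - 3/7,- 1/7, 5/7,2, 2,2,7,9,9]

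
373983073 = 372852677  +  1130396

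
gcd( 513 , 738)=9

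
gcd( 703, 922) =1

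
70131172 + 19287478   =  89418650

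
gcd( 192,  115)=1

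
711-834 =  - 123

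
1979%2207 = 1979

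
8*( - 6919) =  - 55352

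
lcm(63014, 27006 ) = 189042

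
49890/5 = 9978= 9978.00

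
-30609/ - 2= 30609/2= 15304.50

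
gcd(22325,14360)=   5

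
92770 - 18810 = 73960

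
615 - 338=277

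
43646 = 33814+9832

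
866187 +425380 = 1291567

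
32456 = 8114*4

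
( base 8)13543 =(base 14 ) 2279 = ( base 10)5987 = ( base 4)1131203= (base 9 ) 8182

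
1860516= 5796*321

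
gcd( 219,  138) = 3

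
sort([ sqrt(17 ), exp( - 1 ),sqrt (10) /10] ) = [sqrt( 10)/10 , exp( - 1 ),sqrt( 17 )]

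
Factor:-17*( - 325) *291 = 3^1*5^2*13^1*17^1*97^1 = 1607775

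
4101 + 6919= 11020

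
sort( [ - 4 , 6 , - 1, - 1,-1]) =[ - 4, - 1, - 1,  -  1 , 6 ]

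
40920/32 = 5115/4 = 1278.75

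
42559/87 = 42559/87 = 489.18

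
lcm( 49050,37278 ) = 931950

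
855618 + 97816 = 953434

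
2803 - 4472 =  - 1669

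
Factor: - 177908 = - 2^2*79^1 * 563^1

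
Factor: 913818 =2^1 * 3^1*  17^3*31^1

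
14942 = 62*241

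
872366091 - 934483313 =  - 62117222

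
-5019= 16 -5035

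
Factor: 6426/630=3^1*5^ (-1 )*17^1 = 51/5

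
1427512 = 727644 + 699868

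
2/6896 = 1/3448 = 0.00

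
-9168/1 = -9168 = - 9168.00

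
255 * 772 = 196860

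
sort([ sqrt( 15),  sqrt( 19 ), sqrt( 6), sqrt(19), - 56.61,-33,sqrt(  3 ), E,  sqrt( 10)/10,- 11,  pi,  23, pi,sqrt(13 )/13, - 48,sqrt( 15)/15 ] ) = [ - 56.61 ,-48, - 33 , - 11,  sqrt(15) /15,  sqrt(13)/13, sqrt( 10)/10,sqrt( 3) , sqrt( 6),E , pi,  pi,sqrt( 15), sqrt(19), sqrt(19),23] 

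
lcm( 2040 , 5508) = 55080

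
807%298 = 211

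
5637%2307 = 1023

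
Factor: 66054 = 2^1*3^1 * 101^1 *109^1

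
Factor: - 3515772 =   -  2^2 * 3^1*13^1 * 31^1*727^1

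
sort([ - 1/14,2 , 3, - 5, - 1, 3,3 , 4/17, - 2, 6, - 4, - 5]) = [ - 5 , - 5, - 4,- 2, - 1, - 1/14,  4/17, 2, 3,3,  3,  6]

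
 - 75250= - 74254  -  996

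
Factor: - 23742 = -2^1*3^2 * 1319^1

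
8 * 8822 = 70576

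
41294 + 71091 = 112385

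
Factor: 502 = 2^1*251^1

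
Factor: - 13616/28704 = - 37/78 = - 2^(- 1 )*3^(  -  1) * 13^(-1) * 37^1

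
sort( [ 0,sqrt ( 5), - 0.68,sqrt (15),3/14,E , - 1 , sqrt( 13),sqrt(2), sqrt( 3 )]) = [ - 1, - 0.68,0,3/14,sqrt( 2),sqrt (3), sqrt (5 ), E,sqrt(13),sqrt( 15 ) ]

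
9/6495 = 3/2165 = 0.00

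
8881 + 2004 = 10885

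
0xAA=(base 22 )7G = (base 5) 1140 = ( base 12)122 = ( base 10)170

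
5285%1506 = 767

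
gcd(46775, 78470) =5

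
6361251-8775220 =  - 2413969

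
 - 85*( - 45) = 3825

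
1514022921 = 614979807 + 899043114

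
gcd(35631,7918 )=3959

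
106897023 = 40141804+66755219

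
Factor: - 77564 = - 2^2 * 19391^1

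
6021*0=0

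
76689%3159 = 873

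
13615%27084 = 13615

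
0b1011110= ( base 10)94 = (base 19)4I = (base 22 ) 46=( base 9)114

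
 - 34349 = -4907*7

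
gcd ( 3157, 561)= 11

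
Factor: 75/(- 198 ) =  - 2^ ( - 1)*3^( - 1) * 5^2 * 11^( - 1) = -25/66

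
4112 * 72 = 296064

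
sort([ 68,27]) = [27,68]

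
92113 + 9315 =101428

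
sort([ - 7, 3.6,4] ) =[ - 7,3.6,4 ] 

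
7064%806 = 616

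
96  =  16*6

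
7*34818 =243726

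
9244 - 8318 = 926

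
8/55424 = 1/6928 = 0.00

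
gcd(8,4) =4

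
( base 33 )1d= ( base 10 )46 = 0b101110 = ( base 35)1b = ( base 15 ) 31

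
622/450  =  1 + 86/225 = 1.38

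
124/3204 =31/801 = 0.04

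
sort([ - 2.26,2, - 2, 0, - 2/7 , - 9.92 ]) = [ - 9.92, - 2.26, - 2,-2/7,  0,  2]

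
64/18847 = 64/18847 = 0.00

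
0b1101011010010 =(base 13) 3182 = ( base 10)6866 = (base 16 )1AD2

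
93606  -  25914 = 67692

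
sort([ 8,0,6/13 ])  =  [ 0,  6/13,8]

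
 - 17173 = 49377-66550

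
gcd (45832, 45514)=2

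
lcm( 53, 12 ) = 636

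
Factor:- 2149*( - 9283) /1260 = 2849881/180=2^(  -  2 )*3^(-2 )*5^( - 1 )*307^1*9283^1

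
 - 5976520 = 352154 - 6328674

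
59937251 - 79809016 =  - 19871765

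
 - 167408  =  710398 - 877806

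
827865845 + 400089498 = 1227955343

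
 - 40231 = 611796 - 652027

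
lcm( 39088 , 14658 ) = 117264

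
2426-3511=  - 1085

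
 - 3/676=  - 3/676 = - 0.00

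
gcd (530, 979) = 1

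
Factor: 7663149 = 3^2*13^1* 65497^1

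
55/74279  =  55/74279 = 0.00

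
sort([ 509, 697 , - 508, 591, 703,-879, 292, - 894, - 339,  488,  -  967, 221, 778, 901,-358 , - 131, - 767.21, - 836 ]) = [ -967, - 894, - 879, - 836, - 767.21,-508, - 358, - 339, - 131,221,292 , 488,509, 591, 697, 703,778, 901]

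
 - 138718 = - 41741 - 96977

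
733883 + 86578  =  820461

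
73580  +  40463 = 114043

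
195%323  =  195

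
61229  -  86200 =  - 24971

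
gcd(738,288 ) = 18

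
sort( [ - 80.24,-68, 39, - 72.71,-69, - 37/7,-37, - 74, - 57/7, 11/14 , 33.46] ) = [ - 80.24, - 74, - 72.71, - 69, - 68, - 37, - 57/7, - 37/7, 11/14, 33.46,39]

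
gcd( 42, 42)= 42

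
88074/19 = 88074/19 = 4635.47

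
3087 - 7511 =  - 4424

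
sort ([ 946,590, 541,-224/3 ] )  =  [ - 224/3  ,  541, 590, 946 ] 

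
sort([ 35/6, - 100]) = [ - 100 , 35/6] 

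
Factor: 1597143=3^1 * 23^1*79^1 * 293^1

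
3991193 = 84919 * 47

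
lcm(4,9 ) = 36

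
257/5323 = 257/5323 =0.05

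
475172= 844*563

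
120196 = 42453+77743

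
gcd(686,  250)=2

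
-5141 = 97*( - 53 )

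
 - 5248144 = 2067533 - 7315677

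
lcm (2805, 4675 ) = 14025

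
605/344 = 1+261/344 = 1.76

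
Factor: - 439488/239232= - 327/178 = - 2^(-1 )*3^1*89^( - 1) * 109^1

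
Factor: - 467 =  -  467^1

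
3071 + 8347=11418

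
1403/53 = 26 + 25/53  =  26.47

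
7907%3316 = 1275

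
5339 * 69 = 368391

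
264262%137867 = 126395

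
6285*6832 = 42939120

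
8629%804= 589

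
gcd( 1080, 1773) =9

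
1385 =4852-3467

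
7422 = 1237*6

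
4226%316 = 118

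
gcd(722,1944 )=2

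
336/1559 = 336/1559=0.22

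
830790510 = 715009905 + 115780605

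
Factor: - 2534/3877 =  - 2^1 * 7^1*181^1* 3877^ ( - 1)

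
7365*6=44190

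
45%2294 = 45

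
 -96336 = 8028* ( - 12 ) 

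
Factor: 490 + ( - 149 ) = 11^1 * 31^1  =  341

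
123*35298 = 4341654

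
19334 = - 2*( - 9667 ) 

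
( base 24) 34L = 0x735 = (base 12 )1099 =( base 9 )2470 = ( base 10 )1845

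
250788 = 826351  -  575563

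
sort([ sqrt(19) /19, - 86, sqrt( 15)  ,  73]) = [-86,sqrt( 19) /19, sqrt( 15 ),73]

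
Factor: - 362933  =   - 17^1*37^1*577^1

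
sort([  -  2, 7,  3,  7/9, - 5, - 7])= [ - 7,-5, - 2, 7/9, 3,7]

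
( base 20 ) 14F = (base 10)495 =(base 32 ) FF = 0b111101111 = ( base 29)H2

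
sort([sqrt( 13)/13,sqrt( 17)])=[sqrt(13)/13,sqrt( 17) ]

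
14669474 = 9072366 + 5597108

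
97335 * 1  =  97335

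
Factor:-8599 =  - 8599^1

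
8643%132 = 63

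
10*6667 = 66670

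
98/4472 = 49/2236=0.02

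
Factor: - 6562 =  - 2^1*17^1*193^1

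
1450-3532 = -2082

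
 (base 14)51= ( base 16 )47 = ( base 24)2N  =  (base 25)2l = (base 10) 71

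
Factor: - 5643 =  - 3^3 * 11^1 * 19^1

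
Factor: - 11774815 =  - 5^1*13^1*107^1*1693^1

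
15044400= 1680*8955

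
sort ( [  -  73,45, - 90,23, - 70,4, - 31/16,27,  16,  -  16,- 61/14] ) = [ - 90, - 73,-70,-16, - 61/14, - 31/16 , 4,16 , 23, 27,45]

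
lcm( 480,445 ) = 42720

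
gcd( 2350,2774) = 2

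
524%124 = 28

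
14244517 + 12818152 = 27062669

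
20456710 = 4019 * 5090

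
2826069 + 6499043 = 9325112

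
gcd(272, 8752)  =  16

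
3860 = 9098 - 5238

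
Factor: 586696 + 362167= 948863 = 41^1 * 23143^1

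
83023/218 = 83023/218 = 380.84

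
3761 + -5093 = -1332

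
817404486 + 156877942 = 974282428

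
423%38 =5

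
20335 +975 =21310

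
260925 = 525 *497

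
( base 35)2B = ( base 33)2F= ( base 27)30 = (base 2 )1010001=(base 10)81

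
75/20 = 15/4 = 3.75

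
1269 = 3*423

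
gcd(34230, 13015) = 5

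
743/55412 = 743/55412 = 0.01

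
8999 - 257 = 8742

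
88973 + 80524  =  169497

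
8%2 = 0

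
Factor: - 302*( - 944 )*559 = 2^5*13^1*43^1*59^1*151^1 = 159364192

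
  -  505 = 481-986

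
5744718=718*8001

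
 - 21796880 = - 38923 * 560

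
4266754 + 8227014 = 12493768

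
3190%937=379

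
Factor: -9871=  - 9871^1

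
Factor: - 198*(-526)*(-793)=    - 2^2*3^2 * 11^1*13^1*61^1*263^1  =  - 82589364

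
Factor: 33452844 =2^2*3^1*19^1 * 31^1*4733^1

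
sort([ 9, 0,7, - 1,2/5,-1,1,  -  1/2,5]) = [-1, - 1,-1/2,0, 2/5,1,5, 7, 9] 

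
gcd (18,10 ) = 2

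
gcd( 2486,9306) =22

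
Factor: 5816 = 2^3*727^1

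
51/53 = 51/53 = 0.96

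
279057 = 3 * 93019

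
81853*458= 37488674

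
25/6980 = 5/1396 = 0.00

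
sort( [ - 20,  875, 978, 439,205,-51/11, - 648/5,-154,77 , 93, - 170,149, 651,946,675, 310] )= [ - 170, - 154, - 648/5, - 20,  -  51/11,77, 93,149,205, 310,439,  651,  675,875,946, 978]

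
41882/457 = 91 + 295/457 = 91.65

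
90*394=35460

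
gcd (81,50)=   1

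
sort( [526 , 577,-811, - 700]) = [ - 811, - 700, 526, 577]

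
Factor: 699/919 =3^1 * 233^1*919^( - 1 )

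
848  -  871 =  - 23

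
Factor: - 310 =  - 2^1*5^1*31^1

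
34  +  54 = 88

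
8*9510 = 76080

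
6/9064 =3/4532 = 0.00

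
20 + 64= 84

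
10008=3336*3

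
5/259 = 5/259 =0.02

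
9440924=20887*452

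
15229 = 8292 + 6937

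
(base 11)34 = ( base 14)29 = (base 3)1101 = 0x25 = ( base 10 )37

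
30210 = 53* 570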